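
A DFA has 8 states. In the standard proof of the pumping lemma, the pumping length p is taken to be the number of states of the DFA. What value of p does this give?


Pumping lemma for regular languages (standard proof):
Take p = |Q|, the number of DFA states.
Any string of length >= |Q| passes through |Q|+1 states while reading its first |Q| symbols,
so by pigeonhole some state repeats, giving the loop that can be pumped.
Here |Q| = 8
Therefore the proof uses p = 8

8


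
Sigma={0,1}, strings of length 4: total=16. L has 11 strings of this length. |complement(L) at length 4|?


Alphabet: {0,1}
String length: 4
Total strings of length 4 = 2^4 = 16
Strings in L = 11
Complement = total - |L|
= 16 - 11
= 5

5


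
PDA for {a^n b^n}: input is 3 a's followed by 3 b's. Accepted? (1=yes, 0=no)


Language requires equal numbers of a's and b's
PDA pushes for each 'a', pops for each 'b'
Number of a's = 3
Number of b's = 3
3 == 3 -> Accept

1


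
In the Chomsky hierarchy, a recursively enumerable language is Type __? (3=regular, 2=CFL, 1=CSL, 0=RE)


Chomsky hierarchy levels:
  Type 3: Regular (DFA/NFA/regex)
  Type 2: Context-free (PDA)
  Type 1: Context-sensitive
  Type 0: Recursively enumerable (TM)
'recursively enumerable' corresponds to Type 0

0


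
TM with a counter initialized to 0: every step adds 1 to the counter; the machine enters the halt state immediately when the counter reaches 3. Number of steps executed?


Counter starts at 0. Counting sequence:
  Step 1: counter = 1
  Step 2: counter = 2
  Step 3: counter = 3
Counter reached 3 -> halt
Total steps = 3

3


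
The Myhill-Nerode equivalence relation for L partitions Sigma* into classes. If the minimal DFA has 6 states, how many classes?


Myhill-Nerode theorem:
Number of equivalence classes = number of states in minimal DFA
Minimal DFA states = 6
Therefore equivalence classes = 6

6


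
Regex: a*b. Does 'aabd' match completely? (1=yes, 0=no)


Pattern: a*b
String: 'aabd'
Pattern requires: zero or more 'a's followed by exactly one 'b'
Found 2 leading 'a's
Remaining: 'bd'
Remaining is not 'b' -> no match
Result: 0

0


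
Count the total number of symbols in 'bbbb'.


String: 'bbbb'
Counting characters:
  'b' appears 4 time(s)
Total length = 0 + 4 = 4

4


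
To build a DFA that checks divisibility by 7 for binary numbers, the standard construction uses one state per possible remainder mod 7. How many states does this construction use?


Divisibility by 7 is tracked via the remainder mod 7: 0, 1, ..., 6
The construction assigns one state to each remainder
Number of remainders = 7

7


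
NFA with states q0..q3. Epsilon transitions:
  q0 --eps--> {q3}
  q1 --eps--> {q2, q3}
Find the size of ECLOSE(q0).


Starting from q0
Initialize closure = {q0}
Follow epsilon from q0 -> add q3
Final closure: {q0, q3}
Size = 2

2


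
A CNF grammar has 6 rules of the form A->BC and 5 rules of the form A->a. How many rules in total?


CNF allows two rule forms:
  A -> BC (binary): 6 rules
  A -> a (terminal): 5 rules
Total = 6 + 5 = 11

11


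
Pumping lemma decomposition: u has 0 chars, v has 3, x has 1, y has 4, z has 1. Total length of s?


|s| = |u| + |v| + |x| + |y| + |z|
= 0 + 3 + 1 + 4 + 1
= 3 + 1 + 5
= 4 + 5
= 9

9


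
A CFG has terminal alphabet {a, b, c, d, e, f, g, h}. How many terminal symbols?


Terminal symbols: a, b, c, d, e, f, g, h
Counting each: a (#1), b (#2), c (#3), d (#4), e (#5), f (#6), g (#7), h (#8)
Total = 8

8


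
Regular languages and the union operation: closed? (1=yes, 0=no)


Regular languages are closed under all standard operations:
- Union: Yes (product construction)
- Intersection: Yes (product construction)
- Complement: Yes (swap accept/reject)
- Concatenation: Yes (NFA construction)
Operation: union -> Closed

1


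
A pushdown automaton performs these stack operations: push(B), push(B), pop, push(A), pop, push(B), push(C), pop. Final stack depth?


Tracing stack operations:
  push(B) -> stack = [B], depth=1
  push(B) -> stack = [B,B], depth=2
  pop -> removed B, stack = [B], depth=1
  push(A) -> stack = [B,A], depth=2
  pop -> removed A, stack = [B], depth=1
  push(B) -> stack = [B,B], depth=2
  push(C) -> stack = [B,B,C], depth=3
  pop -> removed C, stack = [B,B], depth=2
Final depth = 2

2


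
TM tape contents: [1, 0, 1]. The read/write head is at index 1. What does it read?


Tape: [1, 0, 1]
Positions: 0 1 2
Values:    1 0 1
Head at position 1
tape[1] = 0

0


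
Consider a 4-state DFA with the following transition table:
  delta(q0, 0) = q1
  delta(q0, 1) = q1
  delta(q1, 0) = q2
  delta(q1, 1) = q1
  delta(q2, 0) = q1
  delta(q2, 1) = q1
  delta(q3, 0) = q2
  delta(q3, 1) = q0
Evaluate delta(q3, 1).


Looking up transition function:
delta(q3, 1) in the table
Row: q3, Column: 1
Result: q0

q0


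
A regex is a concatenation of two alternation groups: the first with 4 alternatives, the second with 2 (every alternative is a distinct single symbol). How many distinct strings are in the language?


First group: 4 alternatives
Second group: 2 alternatives
Concatenation: each choice from group 1 pairs with each from group 2
Total = 4 x 2 = 8

8


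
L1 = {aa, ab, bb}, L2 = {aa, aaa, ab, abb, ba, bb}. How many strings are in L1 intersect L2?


L1 = {aa, ab, bb}
L2 = {aa, aaa, ab, abb, ba, bb}
Checking each string in L1 against L2:
  'aa': in L2? Yes
  'ab': in L2? Yes
  'bb': in L2? Yes
Intersection = {aa, ab, bb}
|L1 ∩ L2| = 3

3


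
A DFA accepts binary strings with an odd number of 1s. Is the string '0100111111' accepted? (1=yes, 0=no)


DFA has 2 states: q_even (start, accept=no) and q_odd
Processing string '0100111111' character by character:
  Position 0: read '0', 1-count=0 -> q_even (no change)
  Position 1: read '1', 1-count=1 -> q_odd
  Position 2: read '0', 1-count=1 -> q_odd (no change)
  Position 3: read '0', 1-count=1 -> q_odd (no change)
  Position 4: read '1', 1-count=2 -> q_even
  Position 5: read '1', 1-count=3 -> q_odd
  Position 6: read '1', 1-count=4 -> q_even
  Position 7: read '1', 1-count=5 -> q_odd
  Position 8: read '1', 1-count=6 -> q_even
  Position 9: read '1', 1-count=7 -> q_odd
Final state: q_odd, total 1s = 7 (odd); the DFA requires an odd count -> accept

1


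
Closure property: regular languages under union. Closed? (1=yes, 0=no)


Regular languages are closed under:
- Union (DFA product construction)
- Intersection (DFA product construction)
- Complement (swap accept/reject states)
- Concatenation (NFA construction)
- Kleene star (NFA construction)
union is in this list
Therefore: closed

1


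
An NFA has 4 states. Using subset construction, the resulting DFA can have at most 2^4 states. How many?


NFA has 4 states
Subset construction: each DFA state = subset of NFA states
Maximum subsets = 2^4
2^4 = 16

16


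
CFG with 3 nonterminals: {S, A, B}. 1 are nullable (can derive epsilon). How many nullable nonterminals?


Nonterminals: {S, A, B}
A nonterminal is nullable if it can derive epsilon
Counting nullable nonterminals: 1
Total nullable = 1

1


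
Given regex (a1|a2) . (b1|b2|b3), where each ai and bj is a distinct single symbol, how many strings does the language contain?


First group: 2 alternatives
Second group: 3 alternatives
Concatenation: each choice from group 1 pairs with each from group 2
Total = 2 x 3 = 6

6


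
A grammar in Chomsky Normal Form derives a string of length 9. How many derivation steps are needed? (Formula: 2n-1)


Chomsky Normal Form derivation:
String length n = 9
Each step either:
  - Splits a nonterminal into two (n-1 such steps)
  - Converts a nonterminal to terminal (n such steps)
Total = (n-1) + n = 2n - 1
= 2(9) - 1
= 18 - 1
= 17

17


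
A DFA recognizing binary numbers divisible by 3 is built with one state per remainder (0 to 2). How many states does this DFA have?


Divisibility by 3 is tracked via the remainder mod 3: 0, 1, ..., 2
The construction assigns one state to each remainder
Number of remainders = 3

3


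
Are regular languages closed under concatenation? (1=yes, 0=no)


Regular languages are closed under all standard operations:
- Union: Yes (product construction)
- Intersection: Yes (product construction)
- Complement: Yes (swap accept/reject)
- Concatenation: Yes (NFA construction)
Operation: concatenation -> Closed

1


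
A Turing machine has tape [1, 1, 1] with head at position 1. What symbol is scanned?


Tape: [1, 1, 1]
Positions: 0 1 2
Values:    1 1 1
Head at position 1
tape[1] = 1

1


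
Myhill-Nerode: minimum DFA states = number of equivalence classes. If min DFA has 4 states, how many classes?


Myhill-Nerode theorem:
Number of equivalence classes = number of states in minimal DFA
Minimal DFA states = 4
Therefore equivalence classes = 4

4


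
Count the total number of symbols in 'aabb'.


String: 'aabb'
Counting characters:
  'a' appears 2 time(s)
  'b' appears 2 time(s)
Total length = 2 + 2 = 4

4


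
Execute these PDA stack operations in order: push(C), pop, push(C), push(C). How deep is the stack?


Tracing stack operations:
  push(C) -> stack = [C], depth=1
  pop -> removed C, stack = [], depth=0
  push(C) -> stack = [C], depth=1
  push(C) -> stack = [C,C], depth=2
Final depth = 2

2


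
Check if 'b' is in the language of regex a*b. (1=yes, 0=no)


Pattern: a*b
String: 'b'
Pattern requires: zero or more 'a's followed by exactly one 'b'
Found 0 leading 'a's
Remaining: 'b'
Remaining is exactly 'b' -> match
Result: 1

1


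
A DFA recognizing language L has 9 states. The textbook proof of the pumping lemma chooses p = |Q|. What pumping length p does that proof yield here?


Pumping lemma for regular languages (standard proof):
Take p = |Q|, the number of DFA states.
Any string of length >= |Q| passes through |Q|+1 states while reading its first |Q| symbols,
so by pigeonhole some state repeats, giving the loop that can be pumped.
Here |Q| = 9
Therefore the proof uses p = 9

9


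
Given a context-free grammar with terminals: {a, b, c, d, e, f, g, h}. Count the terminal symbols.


Terminal symbols: a, b, c, d, e, f, g, h
Counting each: a (#1), b (#2), c (#3), d (#4), e (#5), f (#6), g (#7), h (#8)
Total = 8

8


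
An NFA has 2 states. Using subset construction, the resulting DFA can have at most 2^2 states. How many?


NFA has 2 states
Subset construction: each DFA state = subset of NFA states
Maximum subsets = 2^2
2^2 = 4

4


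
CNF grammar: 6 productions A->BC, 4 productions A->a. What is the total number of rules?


CNF allows two rule forms:
  A -> BC (binary): 6 rules
  A -> a (terminal): 4 rules
Total = 6 + 4 = 10

10


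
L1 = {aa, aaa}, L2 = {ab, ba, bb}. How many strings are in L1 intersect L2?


L1 = {aa, aaa}
L2 = {ab, ba, bb}
Checking each string in L1 against L2:
  'aa': in L2? No
  'aaa': in L2? No
Intersection = {}
|L1 ∩ L2| = 0

0


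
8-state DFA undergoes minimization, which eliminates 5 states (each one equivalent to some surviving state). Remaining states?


Original DFA: 8 states
Redundant states removed: 5
Minimized states = original - removed
= 8 - 5
= 3

3


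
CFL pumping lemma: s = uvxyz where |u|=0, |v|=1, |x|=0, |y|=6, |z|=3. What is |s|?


|s| = |u| + |v| + |x| + |y| + |z|
= 0 + 1 + 0 + 6 + 3
= 1 + 0 + 9
= 1 + 9
= 10

10


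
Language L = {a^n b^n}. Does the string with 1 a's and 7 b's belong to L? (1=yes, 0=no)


Language requires equal numbers of a's and b's
PDA pushes for each 'a', pops for each 'b'
Number of a's = 1
Number of b's = 7
1 != 7 -> Reject

0


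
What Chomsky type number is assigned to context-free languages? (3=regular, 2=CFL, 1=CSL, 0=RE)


Chomsky hierarchy levels:
  Type 3: Regular (DFA/NFA/regex)
  Type 2: Context-free (PDA)
  Type 1: Context-sensitive
  Type 0: Recursively enumerable (TM)
'context-free' corresponds to Type 2

2


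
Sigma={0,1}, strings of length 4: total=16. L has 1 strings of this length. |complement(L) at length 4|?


Alphabet: {0,1}
String length: 4
Total strings of length 4 = 2^4 = 16
Strings in L = 1
Complement = total - |L|
= 16 - 1
= 15

15


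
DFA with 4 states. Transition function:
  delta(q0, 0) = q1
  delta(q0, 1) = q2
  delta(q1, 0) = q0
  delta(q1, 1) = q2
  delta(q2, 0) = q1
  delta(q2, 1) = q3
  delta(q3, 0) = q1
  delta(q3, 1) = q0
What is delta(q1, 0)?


Looking up transition function:
delta(q1, 0) in the table
Row: q1, Column: 0
Result: q0

q0


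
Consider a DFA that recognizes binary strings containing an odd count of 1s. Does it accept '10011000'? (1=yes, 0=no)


DFA has 2 states: q_even (start, accept=no) and q_odd
Processing string '10011000' character by character:
  Position 0: read '1', 1-count=1 -> q_odd
  Position 1: read '0', 1-count=1 -> q_odd (no change)
  Position 2: read '0', 1-count=1 -> q_odd (no change)
  Position 3: read '1', 1-count=2 -> q_even
  Position 4: read '1', 1-count=3 -> q_odd
  Position 5: read '0', 1-count=3 -> q_odd (no change)
  Position 6: read '0', 1-count=3 -> q_odd (no change)
  Position 7: read '0', 1-count=3 -> q_odd (no change)
Final state: q_odd, total 1s = 3 (odd); the DFA requires an odd count -> accept

1


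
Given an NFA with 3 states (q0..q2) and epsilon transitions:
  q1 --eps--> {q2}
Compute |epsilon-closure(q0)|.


Starting from q0
Initialize closure = {q0}
q0 has no outgoing epsilon transitions -> nothing to add
Final closure: {q0}
Size = 1

1


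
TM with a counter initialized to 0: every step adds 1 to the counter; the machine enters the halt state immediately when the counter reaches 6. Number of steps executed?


Counter starts at 0. Counting sequence:
  Step 1: counter = 1
  Step 2: counter = 2
  Step 3: counter = 3
  Step 4: counter = 4
  Step 5: counter = 5
  Step 6: counter = 6
Counter reached 6 -> halt
Total steps = 6

6


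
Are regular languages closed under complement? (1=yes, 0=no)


Regular languages are closed under:
- Union (DFA product construction)
- Intersection (DFA product construction)
- Complement (swap accept/reject states)
- Concatenation (NFA construction)
- Kleene star (NFA construction)
complement is in this list
Therefore: closed

1


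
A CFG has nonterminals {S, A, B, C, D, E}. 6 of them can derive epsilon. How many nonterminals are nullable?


Nonterminals: {S, A, B, C, D, E}
A nonterminal is nullable if it can derive epsilon
Counting nullable nonterminals: 6
Total nullable = 6

6


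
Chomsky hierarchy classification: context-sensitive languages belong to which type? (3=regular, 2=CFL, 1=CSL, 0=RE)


Chomsky hierarchy levels:
  Type 3: Regular (DFA/NFA/regex)
  Type 2: Context-free (PDA)
  Type 1: Context-sensitive
  Type 0: Recursively enumerable (TM)
'context-sensitive' corresponds to Type 1

1


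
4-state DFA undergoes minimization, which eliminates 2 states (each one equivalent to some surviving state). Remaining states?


Original DFA: 4 states
Redundant states removed: 2
Minimized states = original - removed
= 4 - 2
= 2

2


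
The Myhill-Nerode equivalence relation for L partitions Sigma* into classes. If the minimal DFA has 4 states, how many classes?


Myhill-Nerode theorem:
Number of equivalence classes = number of states in minimal DFA
Minimal DFA states = 4
Therefore equivalence classes = 4

4


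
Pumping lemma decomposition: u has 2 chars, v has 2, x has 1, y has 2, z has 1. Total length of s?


|s| = |u| + |v| + |x| + |y| + |z|
= 2 + 2 + 1 + 2 + 1
= 4 + 1 + 3
= 5 + 3
= 8

8


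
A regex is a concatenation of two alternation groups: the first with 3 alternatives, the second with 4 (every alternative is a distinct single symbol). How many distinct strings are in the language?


First group: 3 alternatives
Second group: 4 alternatives
Concatenation: each choice from group 1 pairs with each from group 2
Total = 3 x 4 = 12

12


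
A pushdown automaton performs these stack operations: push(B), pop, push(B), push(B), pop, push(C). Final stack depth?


Tracing stack operations:
  push(B) -> stack = [B], depth=1
  pop -> removed B, stack = [], depth=0
  push(B) -> stack = [B], depth=1
  push(B) -> stack = [B,B], depth=2
  pop -> removed B, stack = [B], depth=1
  push(C) -> stack = [B,C], depth=2
Final depth = 2

2


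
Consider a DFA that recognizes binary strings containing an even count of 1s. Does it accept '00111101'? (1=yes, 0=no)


DFA has 2 states: q_even (start, accept=yes) and q_odd
Processing string '00111101' character by character:
  Position 0: read '0', 1-count=0 -> q_even (no change)
  Position 1: read '0', 1-count=0 -> q_even (no change)
  Position 2: read '1', 1-count=1 -> q_odd
  Position 3: read '1', 1-count=2 -> q_even
  Position 4: read '1', 1-count=3 -> q_odd
  Position 5: read '1', 1-count=4 -> q_even
  Position 6: read '0', 1-count=4 -> q_even (no change)
  Position 7: read '1', 1-count=5 -> q_odd
Final state: q_odd, total 1s = 5 (odd); the DFA requires an even count -> reject

0


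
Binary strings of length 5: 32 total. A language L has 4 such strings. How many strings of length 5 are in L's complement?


Alphabet: {0,1}
String length: 5
Total strings of length 5 = 2^5 = 32
Strings in L = 4
Complement = total - |L|
= 32 - 4
= 28

28


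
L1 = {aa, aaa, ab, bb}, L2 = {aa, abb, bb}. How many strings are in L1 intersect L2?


L1 = {aa, aaa, ab, bb}
L2 = {aa, abb, bb}
Checking each string in L1 against L2:
  'aa': in L2? Yes
  'aaa': in L2? No
  'ab': in L2? No
  'bb': in L2? Yes
Intersection = {aa, bb}
|L1 ∩ L2| = 2

2


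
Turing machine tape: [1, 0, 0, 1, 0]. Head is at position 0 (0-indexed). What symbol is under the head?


Tape: [1, 0, 0, 1, 0]
Positions: 0 1 2 3 4
Values:    1 0 0 1 0
Head at position 0
tape[0] = 1

1


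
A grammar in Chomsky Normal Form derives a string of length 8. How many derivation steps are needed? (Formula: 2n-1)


Chomsky Normal Form derivation:
String length n = 8
Each step either:
  - Splits a nonterminal into two (n-1 such steps)
  - Converts a nonterminal to terminal (n such steps)
Total = (n-1) + n = 2n - 1
= 2(8) - 1
= 16 - 1
= 15

15


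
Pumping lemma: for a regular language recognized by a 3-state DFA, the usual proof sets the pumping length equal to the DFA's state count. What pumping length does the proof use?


Pumping lemma for regular languages (standard proof):
Take p = |Q|, the number of DFA states.
Any string of length >= |Q| passes through |Q|+1 states while reading its first |Q| symbols,
so by pigeonhole some state repeats, giving the loop that can be pumped.
Here |Q| = 3
Therefore the proof uses p = 3

3


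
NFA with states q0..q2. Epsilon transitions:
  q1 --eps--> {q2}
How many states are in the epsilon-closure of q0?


Starting from q0
Initialize closure = {q0}
q0 has no outgoing epsilon transitions -> nothing to add
Final closure: {q0}
Size = 1

1


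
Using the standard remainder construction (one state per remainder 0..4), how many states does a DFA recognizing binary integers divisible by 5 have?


Divisibility by 5 is tracked via the remainder mod 5: 0, 1, ..., 4
The construction assigns one state to each remainder
Number of remainders = 5

5


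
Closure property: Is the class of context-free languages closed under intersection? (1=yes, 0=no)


CFL closure properties:
  Closed under: union, concatenation, Kleene star
  NOT closed under: intersection, complement
Operation 'intersection' is in not-closed list -> No (not closed)

0


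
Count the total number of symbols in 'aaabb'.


String: 'aaabb'
Counting characters:
  'a' appears 3 time(s)
  'b' appears 2 time(s)
Total length = 3 + 2 = 5

5


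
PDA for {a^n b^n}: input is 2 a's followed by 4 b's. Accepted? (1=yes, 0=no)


Language requires equal numbers of a's and b's
PDA pushes for each 'a', pops for each 'b'
Number of a's = 2
Number of b's = 4
2 != 4 -> Reject

0


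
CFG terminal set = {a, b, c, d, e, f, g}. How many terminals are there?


Terminal symbols: a, b, c, d, e, f, g
Counting each: a (#1), b (#2), c (#3), d (#4), e (#5), f (#6), g (#7)
Total = 7

7


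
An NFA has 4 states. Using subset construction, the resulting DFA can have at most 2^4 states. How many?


NFA has 4 states
Subset construction: each DFA state = subset of NFA states
Maximum subsets = 2^4
2^4 = 16

16


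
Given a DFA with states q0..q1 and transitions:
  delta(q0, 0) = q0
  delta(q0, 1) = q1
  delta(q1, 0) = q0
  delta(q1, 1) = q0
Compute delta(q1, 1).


Looking up transition function:
delta(q1, 1) in the table
Row: q1, Column: 1
Result: q0

q0


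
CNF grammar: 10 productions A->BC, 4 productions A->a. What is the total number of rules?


CNF allows two rule forms:
  A -> BC (binary): 10 rules
  A -> a (terminal): 4 rules
Total = 10 + 4 = 14

14


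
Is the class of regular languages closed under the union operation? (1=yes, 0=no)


Regular languages are closed under:
- Union (DFA product construction)
- Intersection (DFA product construction)
- Complement (swap accept/reject states)
- Concatenation (NFA construction)
- Kleene star (NFA construction)
union is in this list
Therefore: closed

1


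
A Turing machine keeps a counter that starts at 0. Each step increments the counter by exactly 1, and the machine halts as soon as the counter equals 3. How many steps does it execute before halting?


Counter starts at 0. Counting sequence:
  Step 1: counter = 1
  Step 2: counter = 2
  Step 3: counter = 3
Counter reached 3 -> halt
Total steps = 3

3


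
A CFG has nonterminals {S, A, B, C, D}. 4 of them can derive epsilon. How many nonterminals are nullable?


Nonterminals: {S, A, B, C, D}
A nonterminal is nullable if it can derive epsilon
Counting nullable nonterminals: 4
Total nullable = 4

4


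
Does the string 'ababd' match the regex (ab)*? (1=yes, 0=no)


Pattern: (ab)*
String: 'ababd'
Pattern requires: zero or more repetitions of 'ab'
Length 5 is odd -> cannot be (ab)* -> no match
Result: 0

0


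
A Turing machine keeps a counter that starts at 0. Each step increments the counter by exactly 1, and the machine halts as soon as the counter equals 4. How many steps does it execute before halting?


Counter starts at 0. Counting sequence:
  Step 1: counter = 1
  Step 2: counter = 2
  Step 3: counter = 3
  Step 4: counter = 4
Counter reached 4 -> halt
Total steps = 4

4


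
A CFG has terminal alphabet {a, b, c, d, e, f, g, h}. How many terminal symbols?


Terminal symbols: a, b, c, d, e, f, g, h
Counting each: a (#1), b (#2), c (#3), d (#4), e (#5), f (#6), g (#7), h (#8)
Total = 8

8


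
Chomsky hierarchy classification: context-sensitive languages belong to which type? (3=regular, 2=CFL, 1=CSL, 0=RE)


Chomsky hierarchy levels:
  Type 3: Regular (DFA/NFA/regex)
  Type 2: Context-free (PDA)
  Type 1: Context-sensitive
  Type 0: Recursively enumerable (TM)
'context-sensitive' corresponds to Type 1

1


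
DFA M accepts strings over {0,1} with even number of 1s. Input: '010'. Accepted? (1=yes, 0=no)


DFA has 2 states: q_even (start, accept=yes) and q_odd
Processing string '010' character by character:
  Position 0: read '0', 1-count=0 -> q_even (no change)
  Position 1: read '1', 1-count=1 -> q_odd
  Position 2: read '0', 1-count=1 -> q_odd (no change)
Final state: q_odd, total 1s = 1 (odd); the DFA requires an even count -> reject

0


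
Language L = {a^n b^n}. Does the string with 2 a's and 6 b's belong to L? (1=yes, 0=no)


Language requires equal numbers of a's and b's
PDA pushes for each 'a', pops for each 'b'
Number of a's = 2
Number of b's = 6
2 != 6 -> Reject

0


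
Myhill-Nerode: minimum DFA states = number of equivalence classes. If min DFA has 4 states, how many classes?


Myhill-Nerode theorem:
Number of equivalence classes = number of states in minimal DFA
Minimal DFA states = 4
Therefore equivalence classes = 4

4


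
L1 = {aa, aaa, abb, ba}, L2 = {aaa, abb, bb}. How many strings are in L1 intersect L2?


L1 = {aa, aaa, abb, ba}
L2 = {aaa, abb, bb}
Checking each string in L1 against L2:
  'aa': in L2? No
  'aaa': in L2? Yes
  'abb': in L2? Yes
  'ba': in L2? No
Intersection = {aaa, abb}
|L1 ∩ L2| = 2

2


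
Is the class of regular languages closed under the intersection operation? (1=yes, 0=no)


Regular languages are closed under:
- Union (DFA product construction)
- Intersection (DFA product construction)
- Complement (swap accept/reject states)
- Concatenation (NFA construction)
- Kleene star (NFA construction)
intersection is in this list
Therefore: closed

1


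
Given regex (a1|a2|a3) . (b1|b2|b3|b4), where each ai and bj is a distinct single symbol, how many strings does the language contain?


First group: 3 alternatives
Second group: 4 alternatives
Concatenation: each choice from group 1 pairs with each from group 2
Total = 3 x 4 = 12

12


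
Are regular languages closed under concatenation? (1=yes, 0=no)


Regular languages are closed under all standard operations:
- Union: Yes (product construction)
- Intersection: Yes (product construction)
- Complement: Yes (swap accept/reject)
- Concatenation: Yes (NFA construction)
Operation: concatenation -> Closed

1


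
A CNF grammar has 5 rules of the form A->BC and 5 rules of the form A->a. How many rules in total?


CNF allows two rule forms:
  A -> BC (binary): 5 rules
  A -> a (terminal): 5 rules
Total = 5 + 5 = 10

10


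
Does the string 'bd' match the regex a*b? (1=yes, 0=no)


Pattern: a*b
String: 'bd'
Pattern requires: zero or more 'a's followed by exactly one 'b'
Found 0 leading 'a's
Remaining: 'bd'
Remaining is not 'b' -> no match
Result: 0

0


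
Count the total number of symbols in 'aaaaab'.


String: 'aaaaab'
Counting characters:
  'a' appears 5 time(s)
  'b' appears 1 time(s)
Total length = 5 + 1 = 6

6


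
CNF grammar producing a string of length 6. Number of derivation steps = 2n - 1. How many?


Chomsky Normal Form derivation:
String length n = 6
Each step either:
  - Splits a nonterminal into two (n-1 such steps)
  - Converts a nonterminal to terminal (n such steps)
Total = (n-1) + n = 2n - 1
= 2(6) - 1
= 12 - 1
= 11

11


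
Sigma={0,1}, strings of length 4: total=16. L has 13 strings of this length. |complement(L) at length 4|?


Alphabet: {0,1}
String length: 4
Total strings of length 4 = 2^4 = 16
Strings in L = 13
Complement = total - |L|
= 16 - 13
= 3

3


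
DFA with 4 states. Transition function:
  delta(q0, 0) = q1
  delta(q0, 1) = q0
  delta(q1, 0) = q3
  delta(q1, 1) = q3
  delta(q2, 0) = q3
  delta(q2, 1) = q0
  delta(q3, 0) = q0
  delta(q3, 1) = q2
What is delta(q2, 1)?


Looking up transition function:
delta(q2, 1) in the table
Row: q2, Column: 1
Result: q0

q0


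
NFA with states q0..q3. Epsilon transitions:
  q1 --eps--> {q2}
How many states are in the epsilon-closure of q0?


Starting from q0
Initialize closure = {q0}
q0 has no outgoing epsilon transitions -> nothing to add
Final closure: {q0}
Size = 1

1


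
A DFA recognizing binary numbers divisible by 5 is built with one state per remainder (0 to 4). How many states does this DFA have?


Divisibility by 5 is tracked via the remainder mod 5: 0, 1, ..., 4
The construction assigns one state to each remainder
Number of remainders = 5

5


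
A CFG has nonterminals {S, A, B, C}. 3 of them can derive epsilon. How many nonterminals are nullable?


Nonterminals: {S, A, B, C}
A nonterminal is nullable if it can derive epsilon
Counting nullable nonterminals: 3
Total nullable = 3

3


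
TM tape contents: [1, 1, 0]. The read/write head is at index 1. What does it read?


Tape: [1, 1, 0]
Positions: 0 1 2
Values:    1 1 0
Head at position 1
tape[1] = 1

1


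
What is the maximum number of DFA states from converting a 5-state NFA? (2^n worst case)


NFA has 5 states
Subset construction: each DFA state = subset of NFA states
Maximum subsets = 2^5
2^5 = 32

32


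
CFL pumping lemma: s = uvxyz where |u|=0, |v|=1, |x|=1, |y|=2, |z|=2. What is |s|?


|s| = |u| + |v| + |x| + |y| + |z|
= 0 + 1 + 1 + 2 + 2
= 1 + 1 + 4
= 2 + 4
= 6

6


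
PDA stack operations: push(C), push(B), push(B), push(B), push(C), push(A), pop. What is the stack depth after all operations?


Tracing stack operations:
  push(C) -> stack = [C], depth=1
  push(B) -> stack = [C,B], depth=2
  push(B) -> stack = [C,B,B], depth=3
  push(B) -> stack = [C,B,B,B], depth=4
  push(C) -> stack = [C,B,B,B,C], depth=5
  push(A) -> stack = [C,B,B,B,C,A], depth=6
  pop -> removed A, stack = [C,B,B,B,C], depth=5
Final depth = 5

5


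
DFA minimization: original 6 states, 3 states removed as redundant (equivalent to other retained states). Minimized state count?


Original DFA: 6 states
Redundant states removed: 3
Minimized states = original - removed
= 6 - 3
= 3

3


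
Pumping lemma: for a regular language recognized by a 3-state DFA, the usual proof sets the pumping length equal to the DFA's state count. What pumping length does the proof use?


Pumping lemma for regular languages (standard proof):
Take p = |Q|, the number of DFA states.
Any string of length >= |Q| passes through |Q|+1 states while reading its first |Q| symbols,
so by pigeonhole some state repeats, giving the loop that can be pumped.
Here |Q| = 3
Therefore the proof uses p = 3

3


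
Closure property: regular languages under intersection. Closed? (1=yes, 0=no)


Regular languages are closed under:
- Union (DFA product construction)
- Intersection (DFA product construction)
- Complement (swap accept/reject states)
- Concatenation (NFA construction)
- Kleene star (NFA construction)
intersection is in this list
Therefore: closed

1


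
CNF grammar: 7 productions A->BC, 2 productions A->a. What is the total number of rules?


CNF allows two rule forms:
  A -> BC (binary): 7 rules
  A -> a (terminal): 2 rules
Total = 7 + 2 = 9

9


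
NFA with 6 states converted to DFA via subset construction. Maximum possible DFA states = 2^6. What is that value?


NFA has 6 states
Subset construction: each DFA state = subset of NFA states
Maximum subsets = 2^6
2^6 = 64

64


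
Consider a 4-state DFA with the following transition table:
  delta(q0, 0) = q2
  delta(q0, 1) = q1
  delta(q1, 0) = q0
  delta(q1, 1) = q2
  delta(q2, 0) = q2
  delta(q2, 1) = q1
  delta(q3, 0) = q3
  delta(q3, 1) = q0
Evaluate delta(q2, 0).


Looking up transition function:
delta(q2, 0) in the table
Row: q2, Column: 0
Result: q2

q2


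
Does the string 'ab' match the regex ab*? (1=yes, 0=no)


Pattern: ab*
String: 'ab'
Pattern requires: exactly one 'a' followed by zero or more 'b's
First char is 'a' -> OK
Rest 'b': all b's? Yes
Result: 1

1


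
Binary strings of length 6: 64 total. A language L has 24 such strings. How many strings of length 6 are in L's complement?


Alphabet: {0,1}
String length: 6
Total strings of length 6 = 2^6 = 64
Strings in L = 24
Complement = total - |L|
= 64 - 24
= 40

40


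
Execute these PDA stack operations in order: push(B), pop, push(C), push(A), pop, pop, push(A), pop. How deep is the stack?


Tracing stack operations:
  push(B) -> stack = [B], depth=1
  pop -> removed B, stack = [], depth=0
  push(C) -> stack = [C], depth=1
  push(A) -> stack = [C,A], depth=2
  pop -> removed A, stack = [C], depth=1
  pop -> removed C, stack = [], depth=0
  push(A) -> stack = [A], depth=1
  pop -> removed A, stack = [], depth=0
Final depth = 0

0


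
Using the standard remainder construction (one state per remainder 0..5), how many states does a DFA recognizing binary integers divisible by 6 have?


Divisibility by 6 is tracked via the remainder mod 6: 0, 1, ..., 5
The construction assigns one state to each remainder
Number of remainders = 6

6


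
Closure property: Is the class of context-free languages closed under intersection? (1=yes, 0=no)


CFL closure properties:
  Closed under: union, concatenation, Kleene star
  NOT closed under: intersection, complement
Operation 'intersection' is in not-closed list -> No (not closed)

0


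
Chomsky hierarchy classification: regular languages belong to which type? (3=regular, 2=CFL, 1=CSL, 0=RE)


Chomsky hierarchy levels:
  Type 3: Regular (DFA/NFA/regex)
  Type 2: Context-free (PDA)
  Type 1: Context-sensitive
  Type 0: Recursively enumerable (TM)
'regular' corresponds to Type 3

3


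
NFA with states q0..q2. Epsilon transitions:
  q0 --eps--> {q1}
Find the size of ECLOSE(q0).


Starting from q0
Initialize closure = {q0}
Follow epsilon from q0 -> add q1
Final closure: {q0, q1}
Size = 2

2


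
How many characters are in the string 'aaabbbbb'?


String: 'aaabbbbb'
Counting characters:
  'a' appears 3 time(s)
  'b' appears 5 time(s)
Total length = 3 + 5 = 8

8


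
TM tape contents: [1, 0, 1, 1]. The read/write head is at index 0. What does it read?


Tape: [1, 0, 1, 1]
Positions: 0 1 2 3
Values:    1 0 1 1
Head at position 0
tape[0] = 1

1


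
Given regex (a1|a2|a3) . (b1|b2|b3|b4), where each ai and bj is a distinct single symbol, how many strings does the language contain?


First group: 3 alternatives
Second group: 4 alternatives
Concatenation: each choice from group 1 pairs with each from group 2
Total = 3 x 4 = 12

12


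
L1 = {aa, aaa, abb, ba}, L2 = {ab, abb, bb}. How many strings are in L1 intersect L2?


L1 = {aa, aaa, abb, ba}
L2 = {ab, abb, bb}
Checking each string in L1 against L2:
  'aa': in L2? No
  'aaa': in L2? No
  'abb': in L2? Yes
  'ba': in L2? No
Intersection = {abb}
|L1 ∩ L2| = 1

1


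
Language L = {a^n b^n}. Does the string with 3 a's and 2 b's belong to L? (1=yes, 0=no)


Language requires equal numbers of a's and b's
PDA pushes for each 'a', pops for each 'b'
Number of a's = 3
Number of b's = 2
3 != 2 -> Reject

0


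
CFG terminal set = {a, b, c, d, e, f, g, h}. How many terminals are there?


Terminal symbols: a, b, c, d, e, f, g, h
Counting each: a (#1), b (#2), c (#3), d (#4), e (#5), f (#6), g (#7), h (#8)
Total = 8

8


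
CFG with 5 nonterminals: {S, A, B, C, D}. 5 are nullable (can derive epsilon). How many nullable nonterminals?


Nonterminals: {S, A, B, C, D}
A nonterminal is nullable if it can derive epsilon
Counting nullable nonterminals: 5
Total nullable = 5

5


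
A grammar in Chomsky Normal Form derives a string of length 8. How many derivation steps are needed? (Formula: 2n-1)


Chomsky Normal Form derivation:
String length n = 8
Each step either:
  - Splits a nonterminal into two (n-1 such steps)
  - Converts a nonterminal to terminal (n such steps)
Total = (n-1) + n = 2n - 1
= 2(8) - 1
= 16 - 1
= 15

15


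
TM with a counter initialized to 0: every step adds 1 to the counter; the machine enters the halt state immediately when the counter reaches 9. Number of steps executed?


Counter starts at 0. Counting sequence:
  Step 1: counter = 1
  Step 2: counter = 2
  Step 3: counter = 3
  Step 4: counter = 4
  Step 5: counter = 5
  Step 6: counter = 6
  ...
  Step 9: counter = 9
Counter reached 9 -> halt
Total steps = 9

9


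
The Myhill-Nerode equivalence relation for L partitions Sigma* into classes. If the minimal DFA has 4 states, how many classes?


Myhill-Nerode theorem:
Number of equivalence classes = number of states in minimal DFA
Minimal DFA states = 4
Therefore equivalence classes = 4

4


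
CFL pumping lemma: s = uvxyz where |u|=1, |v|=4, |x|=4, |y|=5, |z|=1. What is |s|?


|s| = |u| + |v| + |x| + |y| + |z|
= 1 + 4 + 4 + 5 + 1
= 5 + 4 + 6
= 9 + 6
= 15

15


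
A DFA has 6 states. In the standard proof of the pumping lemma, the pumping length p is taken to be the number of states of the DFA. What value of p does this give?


Pumping lemma for regular languages (standard proof):
Take p = |Q|, the number of DFA states.
Any string of length >= |Q| passes through |Q|+1 states while reading its first |Q| symbols,
so by pigeonhole some state repeats, giving the loop that can be pumped.
Here |Q| = 6
Therefore the proof uses p = 6

6


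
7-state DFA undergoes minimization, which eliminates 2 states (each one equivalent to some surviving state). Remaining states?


Original DFA: 7 states
Redundant states removed: 2
Minimized states = original - removed
= 7 - 2
= 5

5


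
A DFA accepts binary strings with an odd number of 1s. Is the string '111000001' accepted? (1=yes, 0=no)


DFA has 2 states: q_even (start, accept=no) and q_odd
Processing string '111000001' character by character:
  Position 0: read '1', 1-count=1 -> q_odd
  Position 1: read '1', 1-count=2 -> q_even
  Position 2: read '1', 1-count=3 -> q_odd
  Position 3: read '0', 1-count=3 -> q_odd (no change)
  Position 4: read '0', 1-count=3 -> q_odd (no change)
  Position 5: read '0', 1-count=3 -> q_odd (no change)
  Position 6: read '0', 1-count=3 -> q_odd (no change)
  Position 7: read '0', 1-count=3 -> q_odd (no change)
  Position 8: read '1', 1-count=4 -> q_even
Final state: q_even, total 1s = 4 (even); the DFA requires an odd count -> reject

0


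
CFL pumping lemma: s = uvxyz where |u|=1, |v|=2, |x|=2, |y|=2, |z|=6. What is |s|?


|s| = |u| + |v| + |x| + |y| + |z|
= 1 + 2 + 2 + 2 + 6
= 3 + 2 + 8
= 5 + 8
= 13

13


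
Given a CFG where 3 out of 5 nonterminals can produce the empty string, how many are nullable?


Nonterminals: {S, A, B, C, D}
A nonterminal is nullable if it can derive epsilon
Counting nullable nonterminals: 3
Total nullable = 3

3


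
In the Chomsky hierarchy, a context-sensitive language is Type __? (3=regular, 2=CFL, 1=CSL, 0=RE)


Chomsky hierarchy levels:
  Type 3: Regular (DFA/NFA/regex)
  Type 2: Context-free (PDA)
  Type 1: Context-sensitive
  Type 0: Recursively enumerable (TM)
'context-sensitive' corresponds to Type 1

1


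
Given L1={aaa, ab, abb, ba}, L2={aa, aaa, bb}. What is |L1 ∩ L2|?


L1 = {aaa, ab, abb, ba}
L2 = {aa, aaa, bb}
Checking each string in L1 against L2:
  'aaa': in L2? Yes
  'ab': in L2? No
  'abb': in L2? No
  'ba': in L2? No
Intersection = {aaa}
|L1 ∩ L2| = 1

1


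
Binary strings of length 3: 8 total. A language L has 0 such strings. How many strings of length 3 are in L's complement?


Alphabet: {0,1}
String length: 3
Total strings of length 3 = 2^3 = 8
Strings in L = 0
Complement = total - |L|
= 8 - 0
= 8

8


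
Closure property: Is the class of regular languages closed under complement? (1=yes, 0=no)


Regular languages are closed under all standard operations:
- Union: Yes (product construction)
- Intersection: Yes (product construction)
- Complement: Yes (swap accept/reject)
- Concatenation: Yes (NFA construction)
Operation: complement -> Closed

1


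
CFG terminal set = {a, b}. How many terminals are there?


Terminal symbols: a, b
Counting each: a (#1), b (#2)
Total = 2

2


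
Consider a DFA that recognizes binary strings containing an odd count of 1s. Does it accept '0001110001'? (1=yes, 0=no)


DFA has 2 states: q_even (start, accept=no) and q_odd
Processing string '0001110001' character by character:
  Position 0: read '0', 1-count=0 -> q_even (no change)
  Position 1: read '0', 1-count=0 -> q_even (no change)
  Position 2: read '0', 1-count=0 -> q_even (no change)
  Position 3: read '1', 1-count=1 -> q_odd
  Position 4: read '1', 1-count=2 -> q_even
  Position 5: read '1', 1-count=3 -> q_odd
  Position 6: read '0', 1-count=3 -> q_odd (no change)
  Position 7: read '0', 1-count=3 -> q_odd (no change)
  Position 8: read '0', 1-count=3 -> q_odd (no change)
  Position 9: read '1', 1-count=4 -> q_even
Final state: q_even, total 1s = 4 (even); the DFA requires an odd count -> reject

0


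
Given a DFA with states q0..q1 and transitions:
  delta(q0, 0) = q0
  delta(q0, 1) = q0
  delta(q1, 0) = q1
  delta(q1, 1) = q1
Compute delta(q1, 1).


Looking up transition function:
delta(q1, 1) in the table
Row: q1, Column: 1
Result: q1

q1


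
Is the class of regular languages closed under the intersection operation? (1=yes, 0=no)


Regular languages are closed under:
- Union (DFA product construction)
- Intersection (DFA product construction)
- Complement (swap accept/reject states)
- Concatenation (NFA construction)
- Kleene star (NFA construction)
intersection is in this list
Therefore: closed

1
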